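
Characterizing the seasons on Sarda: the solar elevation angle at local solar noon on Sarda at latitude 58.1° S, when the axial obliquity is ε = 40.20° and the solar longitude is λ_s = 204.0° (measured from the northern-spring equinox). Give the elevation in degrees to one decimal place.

47.1°

Solar declination: sin δ = sin ε · sin λ_s = sin 40.20° × sin 204.0° = -0.26253, so δ = -15.220°.
At local noon the hour angle is zero, so the zenith angle equals |φ − δ| = |-58.1° − (-15.220°)| = 42.880°.
Elevation = 90° − 42.880° = 47.1°.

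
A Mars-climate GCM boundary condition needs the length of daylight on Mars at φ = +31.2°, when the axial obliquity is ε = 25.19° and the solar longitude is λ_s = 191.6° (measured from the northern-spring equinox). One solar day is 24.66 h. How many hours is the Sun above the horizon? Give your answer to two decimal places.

11.92 h

Solar declination: sin δ = sin ε · sin λ_s = sin 25.19° × sin 191.6° = -0.08558, so δ = -4.910°.
cos H₀ = −tan φ · tan δ = −tan(+31.2°) × tan(-4.910°) = 0.0520, so H₀ = 1.5188 rad = 87.02°.
Daylight = 2H₀/(2π) × 24.66 h = (1.5188/π) × 24.66 = 11.92 h.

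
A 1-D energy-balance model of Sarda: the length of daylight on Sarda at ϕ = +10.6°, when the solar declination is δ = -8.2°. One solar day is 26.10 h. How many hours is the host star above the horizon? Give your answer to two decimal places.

12.83 h

cos h₀ = −tan ϕ · tan δ = −tan(+10.6°) × tan(-8.200°) = 0.0270, so h₀ = 1.5438 rad = 88.45°.
Daylight = 2h₀/(2π) × 26.10 h = (1.5438/π) × 26.10 = 12.83 h.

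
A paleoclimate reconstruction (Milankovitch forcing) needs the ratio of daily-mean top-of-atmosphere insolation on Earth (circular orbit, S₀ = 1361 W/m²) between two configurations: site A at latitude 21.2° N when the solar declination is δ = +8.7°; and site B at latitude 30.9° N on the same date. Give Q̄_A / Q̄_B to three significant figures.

— Configuration A (φ=+21.2°):
cos H₀ = −tan(+21.2°) tan(+8.700°) = -0.0594, H₀ = 1.6302 rad.
Bracket: H₀ sin φ sin δ + cos φ cos δ sin H₀ = 1.6302×0.36162×0.15126 + 0.93232×0.98849×0.99824 = 0.089170 + 0.919967 = 1.009137.
Q̄ = (S₀/π) × [bracket] = (1361/π) × 1.009137 = 437.18 W/m².
— Configuration B (φ=+30.9°):
cos H₀ = −tan(+30.9°) tan(+8.700°) = -0.0916, H₀ = 1.6625 rad.
Bracket: H₀ sin φ sin δ + cos φ cos δ sin H₀ = 1.6625×0.51354×0.15126 + 0.85806×0.98849×0.99580 = 0.129140 + 0.844621 = 0.973761.
Q̄ = (S₀/π) × [bracket] = (1361/π) × 0.973761 = 421.85 W/m².
Ratio Q̄_A / Q̄_B = 437.18 / 421.85 = 1.036.

Q̄_A / Q̄_B ≈ 1.04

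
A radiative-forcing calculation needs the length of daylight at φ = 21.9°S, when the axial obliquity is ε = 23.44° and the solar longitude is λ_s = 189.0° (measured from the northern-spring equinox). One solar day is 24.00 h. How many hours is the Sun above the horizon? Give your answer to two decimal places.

Solar declination: sin δ = sin ε · sin λ_s = sin 23.44° × sin 189.0° = -0.06223, so δ = -3.568°.
cos H₀ = −tan φ · tan δ = −tan(-21.9°) × tan(-3.568°) = -0.0251, so H₀ = 1.5959 rad = 91.44°.
Daylight = 2H₀/(2π) × 24.00 h = (1.5959/π) × 24.00 = 12.19 h.

12.19 h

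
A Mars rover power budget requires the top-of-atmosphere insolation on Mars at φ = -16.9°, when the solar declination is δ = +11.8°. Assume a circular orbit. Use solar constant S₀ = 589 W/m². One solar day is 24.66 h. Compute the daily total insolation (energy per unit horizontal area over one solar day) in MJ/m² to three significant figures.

cos H₀ = −tan(-16.9°) tan(+11.800°) = 0.0635, H₀ = 1.5073 rad.
Bracket: H₀ sin φ sin δ + cos φ cos δ sin H₀ = 1.5073×-0.29070×0.20450 + 0.95681×0.97887×0.99798 = -0.089606 + 0.934701 = 0.845095.
Q̄ = (S₀/π) × [bracket] = (589/π) × 0.845095 = 158.44 W/m².
Daily total = Q̄ × 24.66 h × 3600 s/h = 158.44 × 24.66 × 3600 / 10⁶ = 14.07 MJ/m².

14.1 MJ/m²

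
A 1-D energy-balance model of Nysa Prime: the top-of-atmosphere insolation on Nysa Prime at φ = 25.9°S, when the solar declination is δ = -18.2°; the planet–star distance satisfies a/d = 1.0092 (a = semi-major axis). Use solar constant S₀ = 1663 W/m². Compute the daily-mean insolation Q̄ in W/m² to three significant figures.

cos H₀ = −tan(-25.9°) tan(-18.200°) = -0.1596, H₀ = 1.7311 rad.
Bracket: H₀ sin φ sin δ + cos φ cos δ sin H₀ = 1.7311×-0.43680×-0.31233 + 0.89956×0.94997×0.98717 = 0.236167 + 0.843591 = 1.079758.
Inverse-square distance factor (a/d)² = 1.0092² = 1.018485.
Q̄ = (S₀/π) × 1.018485 × [bracket] = (1663/π) × 1.018485 × 1.079758 = 582.1 W/m².

Q̄ ≈ 582 W/m²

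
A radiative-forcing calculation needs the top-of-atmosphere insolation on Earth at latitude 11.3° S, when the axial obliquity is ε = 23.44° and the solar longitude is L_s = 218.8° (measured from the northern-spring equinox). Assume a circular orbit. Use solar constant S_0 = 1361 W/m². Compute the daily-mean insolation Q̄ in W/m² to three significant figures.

Solar declination: sin δ = sin ε · sin L_s = sin 23.44° × sin 218.8° = -0.24926, so δ = -14.433°.
cos h₀ = −tan(-11.3°) tan(-14.433°) = -0.0514, h₀ = 1.6222 rad.
Bracket: h₀ sin ϕ sin δ + cos ϕ cos δ sin h₀ = 1.6222×-0.19595×-0.24926 + 0.98061×0.96844×0.99868 = 0.079232 + 0.948408 = 1.027640.
Q̄ = (S_0/π) × [bracket] = (1361/π) × 1.027640 = 445.2 W/m².

Q̄ ≈ 445 W/m²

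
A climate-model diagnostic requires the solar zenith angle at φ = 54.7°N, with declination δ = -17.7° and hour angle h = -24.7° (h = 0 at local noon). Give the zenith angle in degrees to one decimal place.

θ_z = 75.4°

cos θ_z = sin φ sin δ + cos φ cos δ cos h = -0.248133 + 0.500136 = 0.252003.
θ_z = arccos(0.252003) = 75.4°.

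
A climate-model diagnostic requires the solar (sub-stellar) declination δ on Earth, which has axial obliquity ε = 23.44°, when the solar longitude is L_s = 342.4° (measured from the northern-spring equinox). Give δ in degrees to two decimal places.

δ = -6.91°

sin δ = sin ε · sin L_s = sin 23.44° × sin 342.4° = -0.120279.
δ = arcsin(-0.120279) = -6.91°.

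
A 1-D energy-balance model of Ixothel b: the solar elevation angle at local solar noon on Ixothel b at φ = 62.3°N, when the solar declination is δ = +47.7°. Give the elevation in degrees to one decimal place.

At local noon the hour angle is zero, so the zenith angle equals |φ − δ| = |+62.3° − (+47.700°)| = 14.600°.
Elevation = 90° − 14.600° = 75.4°.

75.4°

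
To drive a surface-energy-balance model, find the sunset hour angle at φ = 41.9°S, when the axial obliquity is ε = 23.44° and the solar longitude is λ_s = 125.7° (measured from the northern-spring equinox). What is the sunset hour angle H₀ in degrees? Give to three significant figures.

Solar declination: sin δ = sin ε · sin λ_s = sin 23.44° × sin 125.7° = 0.32304, so δ = +18.847°.
cos H₀ = −tan φ · tan δ = −tan(-41.9°) × tan(+18.847°) = 0.3063, so H₀ = 1.2595 rad = 72.17°.

H₀ = 72.2°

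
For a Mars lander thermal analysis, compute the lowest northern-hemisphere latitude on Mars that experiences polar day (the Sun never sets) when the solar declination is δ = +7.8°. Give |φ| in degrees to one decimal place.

Polar day requires cos H₀ = −tan φ tan δ ≤ −1, i.e. tan φ tan δ ≥ 1.
The boundary is |tan φ| · |tan δ| = 1, so |φ| = 90° − |δ| = 90° − 7.8° = 82.2° in the northern hemisphere.

|φ| = 82.2°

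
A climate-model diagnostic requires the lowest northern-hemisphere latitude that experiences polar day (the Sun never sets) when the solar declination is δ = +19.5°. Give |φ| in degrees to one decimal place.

Polar day requires cos H₀ = −tan φ tan δ ≤ −1, i.e. tan φ tan δ ≥ 1.
The boundary is |tan φ| · |tan δ| = 1, so |φ| = 90° − |δ| = 90° − 19.5° = 70.5° in the northern hemisphere.

|φ| = 70.5°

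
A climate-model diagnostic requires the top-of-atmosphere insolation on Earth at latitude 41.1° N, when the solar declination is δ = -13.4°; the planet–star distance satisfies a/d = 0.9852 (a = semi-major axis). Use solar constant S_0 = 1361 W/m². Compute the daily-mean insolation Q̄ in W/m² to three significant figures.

cos h₀ = −tan(+41.1°) tan(-13.400°) = 0.2078, h₀ = 1.3614 rad.
Bracket: h₀ sin ϕ sin δ + cos ϕ cos δ sin h₀ = 1.3614×0.65738×-0.23175 + 0.75356×0.97278×0.97817 = -0.207406 + 0.717046 = 0.509640.
Inverse-square distance factor (a/d)² = 0.9852² = 0.970619.
Q̄ = (S_0/π) × 0.970619 × [bracket] = (1361/π) × 0.970619 × 0.509640 = 214.3 W/m².

Q̄ ≈ 214 W/m²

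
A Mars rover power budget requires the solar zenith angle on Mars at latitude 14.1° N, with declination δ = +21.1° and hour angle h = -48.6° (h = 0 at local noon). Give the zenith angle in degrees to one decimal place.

θ_z = 46.7°

cos θ_z = sin φ sin δ + cos φ cos δ cos h = 0.087701 + 0.598385 = 0.686086.
θ_z = arccos(0.686086) = 46.7°.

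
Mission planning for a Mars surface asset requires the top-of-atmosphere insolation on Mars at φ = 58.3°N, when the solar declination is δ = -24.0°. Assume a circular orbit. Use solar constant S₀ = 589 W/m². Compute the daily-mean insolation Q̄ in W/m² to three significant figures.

Q̄ ≈ 12.7 W/m²

cos H₀ = −tan(+58.3°) tan(-24.000°) = 0.7209, H₀ = 0.7657 rad.
Bracket: H₀ sin φ sin δ + cos φ cos δ sin H₀ = 0.7657×0.85081×-0.40674 + 0.52547×0.91355×0.69305 = -0.264977 + 0.332694 = 0.067717.
Q̄ = (S₀/π) × [bracket] = (589/π) × 0.067717 = 12.70 W/m².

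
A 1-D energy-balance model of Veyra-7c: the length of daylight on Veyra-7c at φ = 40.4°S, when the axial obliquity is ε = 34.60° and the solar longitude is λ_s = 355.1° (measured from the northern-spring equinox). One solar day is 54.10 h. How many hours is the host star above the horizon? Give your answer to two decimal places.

Solar declination: sin δ = sin ε · sin λ_s = sin 34.60° × sin 355.1° = -0.04850, so δ = -2.780°.
cos H₀ = −tan φ · tan δ = −tan(-40.4°) × tan(-2.780°) = -0.0413, so H₀ = 1.6121 rad = 92.37°.
Daylight = 2H₀/(2π) × 54.10 h = (1.6121/π) × 54.10 = 27.76 h.

27.76 h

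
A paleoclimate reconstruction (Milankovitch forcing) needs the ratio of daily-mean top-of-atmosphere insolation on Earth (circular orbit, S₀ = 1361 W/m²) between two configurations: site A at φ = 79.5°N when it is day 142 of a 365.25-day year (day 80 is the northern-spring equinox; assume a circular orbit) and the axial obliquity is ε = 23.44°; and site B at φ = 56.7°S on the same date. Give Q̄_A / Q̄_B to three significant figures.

Q̄_A / Q̄_B ≈ 7.57

— Configuration A (φ=+79.5°):
Solar longitude: λ_s = 360° × (142 − 80)/365.25 = 61.109°.
sin δ = sin 23.44° × sin 61.109° = 0.34828, so δ = +20.382°.
cos H₀ = −tan(+79.5°) tan(+20.382°) = -2.0047 ≤ −1 ⇒ polar day, H₀ = π.
Bracket: H₀ sin φ sin δ + cos φ cos δ sin H₀ = 3.1416×0.98325×0.34828 + 0.18224×0.93739×0.00000 = 1.075829 + 0.000000 = 1.075829.
Q̄ = (S₀/π) × [bracket] = (1361/π) × 1.075829 = 466.07 W/m².
— Configuration B (φ=-56.7°):
cos H₀ = −tan(-56.7°) tan(+20.382°) = 0.5656, H₀ = 0.9696 rad.
Bracket: H₀ sin φ sin δ + cos φ cos δ sin H₀ = 0.9696×-0.83581×0.34828 + 0.54902×0.93739×0.82467 = -0.282247 + 0.424413 = 0.142166.
Q̄ = (S₀/π) × [bracket] = (1361/π) × 0.142166 = 61.589 W/m².
Ratio Q̄_A / Q̄_B = 466.07 / 61.589 = 7.567.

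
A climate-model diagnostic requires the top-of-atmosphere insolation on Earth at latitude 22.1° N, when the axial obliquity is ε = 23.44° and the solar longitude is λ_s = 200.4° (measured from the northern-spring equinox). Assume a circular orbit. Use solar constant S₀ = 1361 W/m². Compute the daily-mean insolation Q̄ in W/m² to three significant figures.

Q̄ ≈ 363 W/m²

Solar declination: sin δ = sin ε · sin λ_s = sin 23.44° × sin 200.4° = -0.13866, so δ = -7.970°.
cos H₀ = −tan(+22.1°) tan(-7.970°) = 0.0569, H₀ = 1.5139 rad.
Bracket: H₀ sin φ sin δ + cos φ cos δ sin H₀ = 1.5139×0.37622×-0.13866 + 0.92653×0.99034×0.99838 = -0.078975 + 0.916093 = 0.837118.
Q̄ = (S₀/π) × [bracket] = (1361/π) × 0.837118 = 362.7 W/m².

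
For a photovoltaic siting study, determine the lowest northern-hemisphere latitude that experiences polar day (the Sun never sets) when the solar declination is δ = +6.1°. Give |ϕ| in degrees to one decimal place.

Polar day requires cos h₀ = −tan ϕ tan δ ≤ −1, i.e. tan ϕ tan δ ≥ 1.
The boundary is |tan ϕ| · |tan δ| = 1, so |ϕ| = 90° − |δ| = 90° − 6.1° = 83.9° in the northern hemisphere.

|ϕ| = 83.9°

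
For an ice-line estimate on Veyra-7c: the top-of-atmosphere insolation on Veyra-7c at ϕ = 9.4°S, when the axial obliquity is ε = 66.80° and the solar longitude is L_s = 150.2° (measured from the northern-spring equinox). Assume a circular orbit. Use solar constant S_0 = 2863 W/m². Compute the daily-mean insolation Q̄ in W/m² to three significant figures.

Solar declination: sin δ = sin ε · sin L_s = sin 66.80° × sin 150.2° = 0.45679, so δ = +27.180°.
cos h₀ = −tan(-9.4°) tan(+27.180°) = 0.0850, h₀ = 1.4857 rad.
Bracket: h₀ sin ϕ sin δ + cos ϕ cos δ sin h₀ = 1.4857×-0.16333×0.45679 + 0.98657×0.88958×0.99638 = -0.110844 + 0.874456 = 0.763612.
Q̄ = (S_0/π) × [bracket] = (2863/π) × 0.763612 = 695.9 W/m².

Q̄ ≈ 696 W/m²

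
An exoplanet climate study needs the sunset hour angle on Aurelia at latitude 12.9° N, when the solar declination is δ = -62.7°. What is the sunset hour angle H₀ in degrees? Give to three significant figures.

H₀ = 63.7°

cos H₀ = −tan φ · tan δ = −tan(+12.9°) × tan(-62.700°) = 0.4437, so H₀ = 1.1110 rad = 63.66°.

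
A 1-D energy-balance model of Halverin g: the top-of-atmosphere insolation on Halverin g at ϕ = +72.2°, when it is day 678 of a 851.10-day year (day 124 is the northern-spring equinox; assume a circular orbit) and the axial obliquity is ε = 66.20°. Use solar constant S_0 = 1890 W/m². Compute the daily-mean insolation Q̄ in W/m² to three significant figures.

Q̄ ≈ 0.00 W/m²

Solar longitude: L_s = 360° × (678 − 124)/851.10 = 234.332°.
sin δ = sin 66.20° × sin 234.332° = -0.74332, so δ = -48.015°.
cos h₀ = −tan(+72.2°) tan(-48.015°) = 3.4610 ≥ 1 ⇒ polar night, h₀ = 0 and Q̄ = 0.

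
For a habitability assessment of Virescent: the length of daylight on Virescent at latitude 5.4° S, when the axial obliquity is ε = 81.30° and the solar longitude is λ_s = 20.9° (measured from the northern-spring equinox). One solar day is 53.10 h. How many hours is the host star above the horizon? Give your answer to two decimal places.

Solar declination: sin δ = sin ε · sin λ_s = sin 81.30° × sin 20.9° = 0.35263, so δ = +20.648°.
cos H₀ = −tan φ · tan δ = −tan(-5.4°) × tan(+20.648°) = 0.0356, so H₀ = 1.5352 rad = 87.96°.
Daylight = 2H₀/(2π) × 53.10 h = (1.5352/π) × 53.10 = 25.95 h.

25.95 h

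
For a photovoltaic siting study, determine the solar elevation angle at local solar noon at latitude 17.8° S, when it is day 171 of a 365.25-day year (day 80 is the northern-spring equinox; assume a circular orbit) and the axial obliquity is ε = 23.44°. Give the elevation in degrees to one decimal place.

Solar longitude: L_s = 360° × (171 − 80)/365.25 = 89.692°.
sin δ = sin 23.44° × sin 89.692° = 0.39778, so δ = +23.440°.
At local noon the hour angle is zero, so the zenith angle equals |ϕ − δ| = |-17.8° − (+23.440°)| = 41.240°.
Elevation = 90° − 41.240° = 48.8°.

48.8°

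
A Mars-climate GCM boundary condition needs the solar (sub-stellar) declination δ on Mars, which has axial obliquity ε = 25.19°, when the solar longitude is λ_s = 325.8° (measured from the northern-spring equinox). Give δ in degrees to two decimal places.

δ = -13.84°

sin δ = sin ε · sin λ_s = sin 25.19° × sin 325.8° = -0.239235.
δ = arcsin(-0.239235) = -13.84°.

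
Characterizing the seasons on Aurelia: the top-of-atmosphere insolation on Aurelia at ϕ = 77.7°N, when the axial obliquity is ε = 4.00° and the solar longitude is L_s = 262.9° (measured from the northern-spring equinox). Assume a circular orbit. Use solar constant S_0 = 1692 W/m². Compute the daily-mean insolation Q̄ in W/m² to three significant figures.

Q̄ ≈ 63.1 W/m²

Solar declination: sin δ = sin ε · sin L_s = sin 4.00° × sin 262.9° = -0.06922, so δ = -3.969°.
cos h₀ = −tan(+77.7°) tan(-3.969°) = 0.3182, h₀ = 1.2469 rad.
Bracket: h₀ sin ϕ sin δ + cos ϕ cos δ sin h₀ = 1.2469×0.97705×-0.06922 + 0.21303×0.99760×0.94801 = -0.084330 + 0.201470 = 0.117140.
Q̄ = (S_0/π) × [bracket] = (1692/π) × 0.117140 = 63.09 W/m².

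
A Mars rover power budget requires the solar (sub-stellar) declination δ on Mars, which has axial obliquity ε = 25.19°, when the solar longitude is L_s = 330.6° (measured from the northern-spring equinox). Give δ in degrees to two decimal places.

sin δ = sin ε · sin L_s = sin 25.19° × sin 330.6° = -0.208939.
δ = arcsin(-0.208939) = -12.06°.

δ = -12.06°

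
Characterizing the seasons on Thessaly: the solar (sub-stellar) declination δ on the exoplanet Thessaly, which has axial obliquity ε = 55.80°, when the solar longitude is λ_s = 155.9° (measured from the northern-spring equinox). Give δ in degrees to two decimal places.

sin δ = sin ε · sin λ_s = sin 55.80° × sin 155.9° = 0.337722.
δ = arcsin(0.337722) = +19.74°.

δ = +19.74°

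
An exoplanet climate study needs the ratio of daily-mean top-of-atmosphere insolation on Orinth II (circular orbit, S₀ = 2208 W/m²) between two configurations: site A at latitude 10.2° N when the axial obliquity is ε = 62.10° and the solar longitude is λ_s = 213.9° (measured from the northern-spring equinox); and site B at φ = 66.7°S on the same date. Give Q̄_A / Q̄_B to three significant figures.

— Configuration A (φ=+10.2°):
Solar declination: sin δ = sin ε · sin λ_s = sin 62.10° × sin 213.9° = -0.49292, so δ = -29.532°.
cos H₀ = −tan(+10.2°) tan(-29.532°) = 0.1019, H₀ = 1.4687 rad.
Bracket: H₀ sin φ sin δ + cos φ cos δ sin H₀ = 1.4687×0.17708×-0.49292 + 0.98420×0.87008×0.99479 = -0.128197 + 0.851871 = 0.723674.
Q̄ = (S₀/π) × [bracket] = (2208/π) × 0.723674 = 508.62 W/m².
— Configuration B (φ=-66.7°):
cos H₀ = −tan(-66.7°) tan(-29.532°) = -1.3154 ≤ −1 ⇒ polar day, H₀ = π.
Bracket: H₀ sin φ sin δ + cos φ cos δ sin H₀ = 3.1416×-0.91845×-0.49292 + 0.39555×0.87008×0.00000 = 1.422273 + 0.000000 = 1.422273.
Q̄ = (S₀/π) × [bracket] = (2208/π) × 1.422273 = 999.61 W/m².
Ratio Q̄_A / Q̄_B = 508.62 / 999.61 = 0.5088.

Q̄_A / Q̄_B ≈ 0.509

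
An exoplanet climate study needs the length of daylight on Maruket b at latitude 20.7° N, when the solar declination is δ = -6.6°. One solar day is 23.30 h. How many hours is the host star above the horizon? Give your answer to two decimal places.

11.33 h

cos h₀ = −tan ϕ · tan δ = −tan(+20.7°) × tan(-6.600°) = 0.0437, so h₀ = 1.5271 rad = 87.49°.
Daylight = 2h₀/(2π) × 23.30 h = (1.5271/π) × 23.30 = 11.33 h.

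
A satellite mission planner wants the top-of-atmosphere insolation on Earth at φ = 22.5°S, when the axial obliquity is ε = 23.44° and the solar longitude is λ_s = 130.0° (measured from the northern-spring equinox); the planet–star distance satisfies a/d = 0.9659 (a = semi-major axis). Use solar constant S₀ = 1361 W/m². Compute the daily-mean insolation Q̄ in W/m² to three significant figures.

Solar declination: sin δ = sin ε · sin λ_s = sin 23.44° × sin 130.0° = 0.30472, so δ = +17.742°.
cos H₀ = −tan(-22.5°) tan(+17.742°) = 0.1325, H₀ = 1.4379 rad.
Bracket: H₀ sin φ sin δ + cos φ cos δ sin H₀ = 1.4379×-0.38268×0.30472 + 0.92388×0.95244×0.99118 = -0.167674 + 0.872179 = 0.704505.
Inverse-square distance factor (a/d)² = 0.9659² = 0.932963.
Q̄ = (S₀/π) × 0.932963 × [bracket] = (1361/π) × 0.932963 × 0.704505 = 284.7 W/m².

Q̄ ≈ 285 W/m²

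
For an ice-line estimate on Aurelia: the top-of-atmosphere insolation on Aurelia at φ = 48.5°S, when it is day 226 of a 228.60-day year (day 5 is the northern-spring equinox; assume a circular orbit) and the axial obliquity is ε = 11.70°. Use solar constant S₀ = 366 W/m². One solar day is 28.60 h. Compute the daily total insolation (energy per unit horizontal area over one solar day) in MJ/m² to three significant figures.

Solar longitude: λ_s = 360° × (226 − 5)/228.60 = 348.031°.
sin δ = sin 11.70° × sin 348.031° = -0.04205, so δ = -2.410°.
cos H₀ = −tan(-48.5°) tan(-2.410°) = -0.0476, H₀ = 1.6184 rad.
Bracket: H₀ sin φ sin δ + cos φ cos δ sin H₀ = 1.6184×-0.74896×-0.04205 + 0.66262×0.99912×0.99887 = 0.050970 + 0.661289 = 0.712259.
Q̄ = (S₀/π) × [bracket] = (366/π) × 0.712259 = 82.979 W/m².
Daily total = Q̄ × 28.60 h × 3600 s/h = 82.979 × 28.60 × 3600 / 10⁶ = 8.544 MJ/m².

8.54 MJ/m²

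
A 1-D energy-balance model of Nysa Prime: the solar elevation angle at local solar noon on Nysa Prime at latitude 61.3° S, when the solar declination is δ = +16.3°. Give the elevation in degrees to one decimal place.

At local noon the hour angle is zero, so the zenith angle equals |φ − δ| = |-61.3° − (+16.300°)| = 77.600°.
Elevation = 90° − 77.600° = 12.4°.

12.4°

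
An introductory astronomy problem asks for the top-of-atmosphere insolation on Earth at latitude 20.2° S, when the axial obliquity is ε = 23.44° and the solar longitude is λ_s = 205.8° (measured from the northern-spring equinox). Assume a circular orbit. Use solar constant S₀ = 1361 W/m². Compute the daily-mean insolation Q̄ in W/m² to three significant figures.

Q̄ ≈ 442 W/m²

Solar declination: sin δ = sin ε · sin λ_s = sin 23.44° × sin 205.8° = -0.17313, so δ = -9.970°.
cos H₀ = −tan(-20.2°) tan(-9.970°) = -0.0647, H₀ = 1.6355 rad.
Bracket: H₀ sin φ sin δ + cos φ cos δ sin H₀ = 1.6355×-0.34530×-0.17313 + 0.93849×0.98490×0.99791 = 0.097773 + 0.922387 = 1.020160.
Q̄ = (S₀/π) × [bracket] = (1361/π) × 1.020160 = 442.0 W/m².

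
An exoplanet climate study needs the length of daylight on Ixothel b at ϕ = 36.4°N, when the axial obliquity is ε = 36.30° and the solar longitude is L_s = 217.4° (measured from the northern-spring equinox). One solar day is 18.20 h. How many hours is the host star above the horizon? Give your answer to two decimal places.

7.43 h

Solar declination: sin δ = sin ε · sin L_s = sin 36.30° × sin 217.4° = -0.35957, so δ = -21.074°.
cos h₀ = −tan ϕ · tan δ = −tan(+36.4°) × tan(-21.074°) = 0.2841, so h₀ = 1.2827 rad = 73.49°.
Daylight = 2h₀/(2π) × 18.20 h = (1.2827/π) × 18.20 = 7.43 h.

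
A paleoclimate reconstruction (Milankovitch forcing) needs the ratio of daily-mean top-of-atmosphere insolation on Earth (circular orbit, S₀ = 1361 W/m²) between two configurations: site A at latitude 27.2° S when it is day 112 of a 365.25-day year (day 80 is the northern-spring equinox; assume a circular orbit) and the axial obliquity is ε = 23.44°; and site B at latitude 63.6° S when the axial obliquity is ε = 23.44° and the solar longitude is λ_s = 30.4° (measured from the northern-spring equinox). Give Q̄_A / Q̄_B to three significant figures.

Q̄_A / Q̄_B ≈ 3.82

— Configuration A (φ=-27.2°):
Solar longitude: λ_s = 360° × (112 − 80)/365.25 = 31.540°.
sin δ = sin 23.44° × sin 31.540° = 0.20808, so δ = +12.010°.
cos H₀ = −tan(-27.2°) tan(+12.010°) = 0.1093, H₀ = 1.4612 rad.
Bracket: H₀ sin φ sin δ + cos φ cos δ sin H₀ = 1.4612×-0.45710×0.20808 + 0.88942×0.97811×0.99401 = -0.138980 + 0.864740 = 0.725760.
Q̄ = (S₀/π) × [bracket] = (1361/π) × 0.725760 = 314.41 W/m².
— Configuration B (φ=-63.6°):
Solar declination: sin δ = sin ε · sin λ_s = sin 23.44° × sin 30.4° = 0.20129, so δ = +11.613°.
cos H₀ = −tan(-63.6°) tan(+11.613°) = 0.4140, H₀ = 1.1440 rad.
Bracket: H₀ sin φ sin δ + cos φ cos δ sin H₀ = 1.1440×-0.89571×0.20129 + 0.44464×0.97953×0.91029 = -0.206260 + 0.396466 = 0.190206.
Q̄ = (S₀/π) × [bracket] = (1361/π) × 0.190206 = 82.401 W/m².
Ratio Q̄_A / Q̄_B = 314.41 / 82.401 = 3.816.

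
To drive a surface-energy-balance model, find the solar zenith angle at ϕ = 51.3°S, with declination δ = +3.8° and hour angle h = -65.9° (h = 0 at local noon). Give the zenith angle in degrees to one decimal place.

θ_z = 78.3°

cos θ_z = sin ϕ sin δ + cos ϕ cos δ cos h = -0.051722 + 0.254744 = 0.203022.
θ_z = arccos(0.203022) = 78.3°.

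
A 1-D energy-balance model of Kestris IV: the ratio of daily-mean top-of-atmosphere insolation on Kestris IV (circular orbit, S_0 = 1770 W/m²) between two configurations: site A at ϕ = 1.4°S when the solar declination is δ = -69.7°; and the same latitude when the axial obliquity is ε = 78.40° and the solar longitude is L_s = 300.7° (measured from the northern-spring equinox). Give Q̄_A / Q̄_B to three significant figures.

— Configuration A (ϕ=-1.4°):
cos h₀ = −tan(-1.4°) tan(-69.700°) = -0.0661, h₀ = 1.6369 rad.
Bracket: h₀ sin ϕ sin δ + cos ϕ cos δ sin h₀ = 1.6369×-0.02443×-0.93789 + 0.99970×0.34694×0.99782 = 0.037506 + 0.346080 = 0.383586.
Q̄ = (S_0/π) × [bracket] = (1770/π) × 0.383586 = 216.12 W/m².
— Configuration B (ϕ=-1.4°):
Solar declination: sin δ = sin ε · sin L_s = sin 78.40° × sin 300.7° = -0.84229, so δ = -57.383°.
cos h₀ = −tan(-1.4°) tan(-57.383°) = -0.0382, h₀ = 1.6090 rad.
Bracket: h₀ sin ϕ sin δ + cos ϕ cos δ sin h₀ = 1.6090×-0.02443×-0.84229 + 0.99970×0.53902×0.99927 = 0.033109 + 0.538465 = 0.571574.
Q̄ = (S_0/π) × [bracket] = (1770/π) × 0.571574 = 322.03 W/m².
Ratio Q̄_A / Q̄_B = 216.12 / 322.03 = 0.6711.

Q̄_A / Q̄_B ≈ 0.671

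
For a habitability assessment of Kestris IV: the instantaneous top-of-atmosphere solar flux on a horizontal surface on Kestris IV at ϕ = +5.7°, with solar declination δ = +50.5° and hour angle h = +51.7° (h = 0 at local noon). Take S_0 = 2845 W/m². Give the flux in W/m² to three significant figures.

1.33e+03 W/m²

cos θ_z = sin ϕ sin δ + cos ϕ cos δ cos h = 0.076638 + 0.392279 = 0.468917.
Flux = S_0 · cos θ_z = 2845 × 0.468917 = 1334 W/m².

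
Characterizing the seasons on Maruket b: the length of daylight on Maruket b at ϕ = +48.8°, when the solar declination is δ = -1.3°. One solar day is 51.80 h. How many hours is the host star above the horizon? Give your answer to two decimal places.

cos h₀ = −tan ϕ · tan δ = −tan(+48.8°) × tan(-1.300°) = 0.0259, so h₀ = 1.5449 rad = 88.51°.
Daylight = 2h₀/(2π) × 51.80 h = (1.5449/π) × 51.80 = 25.47 h.

25.47 h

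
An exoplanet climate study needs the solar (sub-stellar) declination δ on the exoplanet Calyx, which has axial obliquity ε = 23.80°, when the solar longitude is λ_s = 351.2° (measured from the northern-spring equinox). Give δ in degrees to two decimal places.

δ = -3.54°

sin δ = sin ε · sin λ_s = sin 23.80° × sin 351.2° = -0.061737.
δ = arcsin(-0.061737) = -3.54°.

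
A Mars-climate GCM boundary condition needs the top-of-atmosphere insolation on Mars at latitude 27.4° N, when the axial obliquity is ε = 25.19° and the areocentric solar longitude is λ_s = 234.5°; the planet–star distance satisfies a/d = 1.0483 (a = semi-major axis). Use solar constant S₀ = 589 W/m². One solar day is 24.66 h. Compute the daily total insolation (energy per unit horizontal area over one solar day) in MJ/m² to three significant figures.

10.9 MJ/m²

sin δ = sin 25.19° × sin 234.5° = -0.34650, so δ = -20.274°.
cos H₀ = −tan(+27.4°) tan(-20.274°) = 0.1915, H₀ = 1.3781 rad.
Bracket: H₀ sin φ sin δ + cos φ cos δ sin H₀ = 1.3781×0.46020×-0.34650 + 0.88782×0.93805×0.98150 = -0.219751 + 0.817412 = 0.597661.
Inverse-square distance factor (a/d)² = 1.0483² = 1.098933.
Q̄ = (S₀/π) × 1.098933 × [bracket] = (589/π) × 1.098933 × 0.597661 = 123.14 W/m².
Daily total = Q̄ × 24.66 h × 3600 s/h = 123.14 × 24.66 × 3600 / 10⁶ = 10.93 MJ/m².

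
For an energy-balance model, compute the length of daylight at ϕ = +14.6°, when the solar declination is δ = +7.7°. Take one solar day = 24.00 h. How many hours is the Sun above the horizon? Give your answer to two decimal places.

cos h₀ = −tan ϕ · tan δ = −tan(+14.6°) × tan(+7.700°) = -0.0352, so h₀ = 1.6060 rad = 92.02°.
Daylight = 2h₀/(2π) × 24.00 h = (1.6060/π) × 24.00 = 12.27 h.

12.27 h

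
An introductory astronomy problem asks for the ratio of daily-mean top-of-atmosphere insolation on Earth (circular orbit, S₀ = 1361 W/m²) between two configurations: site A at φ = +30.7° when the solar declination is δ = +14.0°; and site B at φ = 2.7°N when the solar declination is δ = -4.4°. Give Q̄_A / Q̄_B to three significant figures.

Q̄_A / Q̄_B ≈ 1.05

— Configuration A (φ=+30.7°):
cos H₀ = −tan(+30.7°) tan(+14.000°) = -0.1480, H₀ = 1.7194 rad.
Bracket: H₀ sin φ sin δ + cos φ cos δ sin H₀ = 1.7194×0.51054×0.24192 + 0.85985×0.97030×0.98898 = 0.212363 + 0.825118 = 1.037481.
Q̄ = (S₀/π) × [bracket] = (1361/π) × 1.037481 = 449.46 W/m².
— Configuration B (φ=+2.7°):
cos H₀ = −tan(+2.7°) tan(-4.400°) = 0.0036, H₀ = 1.5672 rad.
Bracket: H₀ sin φ sin δ + cos φ cos δ sin H₀ = 1.5672×0.04711×-0.07672 + 0.99889×0.99705×0.99999 = -0.005664 + 0.995933 = 0.990269.
Q̄ = (S₀/π) × [bracket] = (1361/π) × 0.990269 = 429.00 W/m².
Ratio Q̄_A / Q̄_B = 449.46 / 429.00 = 1.048.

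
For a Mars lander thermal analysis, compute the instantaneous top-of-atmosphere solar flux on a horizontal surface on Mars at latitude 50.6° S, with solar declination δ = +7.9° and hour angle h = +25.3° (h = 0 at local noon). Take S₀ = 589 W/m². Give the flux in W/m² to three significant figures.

cos θ_z = sin φ sin δ + cos φ cos δ cos h = -0.106208 + 0.568403 = 0.462195.
Flux = S₀ · cos θ_z = 589 × 0.462195 = 272.2 W/m².

272 W/m²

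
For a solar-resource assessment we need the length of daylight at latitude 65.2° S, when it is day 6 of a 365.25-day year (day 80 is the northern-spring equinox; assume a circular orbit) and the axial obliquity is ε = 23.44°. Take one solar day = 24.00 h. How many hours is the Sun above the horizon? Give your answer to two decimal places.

Solar longitude: L_s = 360° × (6 − 80)/365.25 = -72.936°, i.e. -72.936° + 360° = 287.064°.
sin δ = sin 23.44° × sin 287.064° = -0.38028, so δ = -22.351°.
cos h₀ = −tan ϕ · tan δ = −tan(-65.2°) × tan(-22.351°) = -0.8898, so h₀ = 2.6678 rad = 152.85°.
Daylight = 2h₀/(2π) × 24.00 h = (2.6678/π) × 24.00 = 20.38 h.

20.38 h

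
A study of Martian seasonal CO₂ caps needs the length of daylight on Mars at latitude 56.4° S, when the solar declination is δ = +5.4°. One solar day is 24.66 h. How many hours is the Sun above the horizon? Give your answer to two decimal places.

11.21 h

cos h₀ = −tan ϕ · tan δ = −tan(-56.4°) × tan(+5.400°) = 0.1423, so h₀ = 1.4280 rad = 81.82°.
Daylight = 2h₀/(2π) × 24.66 h = (1.4280/π) × 24.66 = 11.21 h.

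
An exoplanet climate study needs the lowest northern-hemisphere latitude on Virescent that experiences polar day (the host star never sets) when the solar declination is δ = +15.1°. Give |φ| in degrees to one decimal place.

Polar day requires cos H₀ = −tan φ tan δ ≤ −1, i.e. tan φ tan δ ≥ 1.
The boundary is |tan φ| · |tan δ| = 1, so |φ| = 90° − |δ| = 90° − 15.1° = 74.9° in the northern hemisphere.

|φ| = 74.9°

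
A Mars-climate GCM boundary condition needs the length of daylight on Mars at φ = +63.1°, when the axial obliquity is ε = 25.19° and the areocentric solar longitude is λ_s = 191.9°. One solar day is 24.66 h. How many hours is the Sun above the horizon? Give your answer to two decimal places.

sin δ = sin 25.19° × sin 191.9° = -0.08776, so δ = -5.035°.
cos H₀ = −tan φ · tan δ = −tan(+63.1°) × tan(-5.035°) = 0.1737, so H₀ = 1.3962 rad = 80.00°.
Daylight = 2H₀/(2π) × 24.66 h = (1.3962/π) × 24.66 = 10.96 h.

10.96 h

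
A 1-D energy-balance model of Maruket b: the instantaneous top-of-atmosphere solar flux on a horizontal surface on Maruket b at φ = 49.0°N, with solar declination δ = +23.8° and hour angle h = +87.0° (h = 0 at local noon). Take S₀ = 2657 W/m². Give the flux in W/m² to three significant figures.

cos θ_z = sin φ sin δ + cos φ cos δ cos h = 0.304560 + 0.031416 = 0.335976.
Flux = S₀ · cos θ_z = 2657 × 0.335976 = 892.7 W/m².

893 W/m²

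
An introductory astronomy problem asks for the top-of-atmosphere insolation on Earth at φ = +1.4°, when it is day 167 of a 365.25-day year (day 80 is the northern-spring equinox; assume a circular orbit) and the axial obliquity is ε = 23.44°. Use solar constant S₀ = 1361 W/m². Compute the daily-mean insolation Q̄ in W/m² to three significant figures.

Solar longitude: λ_s = 360° × (167 − 80)/365.25 = 85.749°.
sin δ = sin 23.44° × sin 85.749° = 0.39669, so δ = +23.372°.
cos H₀ = −tan(+1.4°) tan(+23.372°) = -0.0106, H₀ = 1.5814 rad.
Bracket: H₀ sin φ sin δ + cos φ cos δ sin H₀ = 1.5814×0.02443×0.39669 + 0.99970×0.91795×0.99994 = 0.015326 + 0.917620 = 0.932946.
Q̄ = (S₀/π) × [bracket] = (1361/π) × 0.932946 = 404.2 W/m².

Q̄ ≈ 404 W/m²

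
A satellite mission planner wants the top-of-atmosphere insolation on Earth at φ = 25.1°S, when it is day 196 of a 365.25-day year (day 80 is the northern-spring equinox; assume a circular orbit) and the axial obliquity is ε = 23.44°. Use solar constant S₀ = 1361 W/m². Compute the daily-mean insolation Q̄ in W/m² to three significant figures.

Solar longitude: λ_s = 360° × (196 − 80)/365.25 = 114.333°.
sin δ = sin 23.44° × sin 114.333° = 0.36245, so δ = +21.251°.
cos H₀ = −tan(-25.1°) tan(+21.251°) = 0.1822, H₀ = 1.3876 rad.
Bracket: H₀ sin φ sin δ + cos φ cos δ sin H₀ = 1.3876×-0.42420×0.36245 + 0.90557×0.93200×0.98327 = -0.213345 + 0.829871 = 0.616526.
Q̄ = (S₀/π) × [bracket] = (1361/π) × 0.616526 = 267.1 W/m².

Q̄ ≈ 267 W/m²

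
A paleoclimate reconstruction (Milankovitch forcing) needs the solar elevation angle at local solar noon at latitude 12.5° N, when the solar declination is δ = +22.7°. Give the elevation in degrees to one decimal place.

At local noon the hour angle is zero, so the zenith angle equals |ϕ − δ| = |+12.5° − (+22.700°)| = 10.200°.
Elevation = 90° − 10.200° = 79.8°.

79.8°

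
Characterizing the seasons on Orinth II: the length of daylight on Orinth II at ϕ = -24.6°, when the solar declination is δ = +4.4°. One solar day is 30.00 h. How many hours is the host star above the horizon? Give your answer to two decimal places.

cos h₀ = −tan ϕ · tan δ = −tan(-24.6°) × tan(+4.400°) = 0.0352, so h₀ = 1.5356 rad = 87.98°.
Daylight = 2h₀/(2π) × 30.00 h = (1.5356/π) × 30.00 = 14.66 h.

14.66 h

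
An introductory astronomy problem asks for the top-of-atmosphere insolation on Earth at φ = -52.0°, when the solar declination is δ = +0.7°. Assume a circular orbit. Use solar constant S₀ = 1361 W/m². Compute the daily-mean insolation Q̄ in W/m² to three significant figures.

cos H₀ = −tan(-52.0°) tan(+0.700°) = 0.0156, H₀ = 1.5552 rad.
Bracket: H₀ sin φ sin δ + cos φ cos δ sin H₀ = 1.5552×-0.78801×0.01222 + 0.61566×0.99993×0.99988 = -0.014976 + 0.615543 = 0.600567.
Q̄ = (S₀/π) × [bracket] = (1361/π) × 0.600567 = 260.2 W/m².

Q̄ ≈ 260 W/m²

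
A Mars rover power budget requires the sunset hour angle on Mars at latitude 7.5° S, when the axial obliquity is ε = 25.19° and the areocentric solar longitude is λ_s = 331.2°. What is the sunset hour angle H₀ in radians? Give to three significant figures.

H₀ = 1.60 rad

sin δ = sin 25.19° × sin 331.2° = -0.20504, so δ = -11.832°.
cos H₀ = −tan φ · tan δ = −tan(-7.5°) × tan(-11.832°) = -0.0276, so H₀ = 1.5984 rad = 91.58°.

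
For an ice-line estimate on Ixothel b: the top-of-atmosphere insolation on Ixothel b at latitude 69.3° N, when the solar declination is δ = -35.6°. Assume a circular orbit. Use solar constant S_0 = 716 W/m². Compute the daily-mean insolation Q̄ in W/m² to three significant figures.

Q̄ ≈ 0.00 W/m²

cos h₀ = −tan(+69.3°) tan(-35.600°) = 1.8947 ≥ 1 ⇒ polar night, h₀ = 0 and Q̄ = 0.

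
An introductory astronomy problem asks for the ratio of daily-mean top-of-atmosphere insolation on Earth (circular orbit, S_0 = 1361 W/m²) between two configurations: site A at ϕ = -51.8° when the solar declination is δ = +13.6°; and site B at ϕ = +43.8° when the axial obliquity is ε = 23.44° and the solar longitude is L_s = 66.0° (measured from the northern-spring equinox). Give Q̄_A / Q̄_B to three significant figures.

— Configuration A (ϕ=-51.8°):
cos h₀ = −tan(-51.8°) tan(+13.600°) = 0.3074, h₀ = 1.2583 rad.
Bracket: h₀ sin ϕ sin δ + cos ϕ cos δ sin h₀ = 1.2583×-0.78586×0.23514 + 0.61841×0.97196×0.95157 = -0.232518 + 0.571960 = 0.339442.
Q̄ = (S_0/π) × [bracket] = (1361/π) × 0.339442 = 147.05 W/m².
— Configuration B (ϕ=+43.8°):
Solar declination: sin δ = sin ε · sin L_s = sin 23.44° × sin 66.0° = 0.36340, so δ = +21.309°.
cos h₀ = −tan(+43.8°) tan(+21.309°) = -0.3741, h₀ = 1.9542 rad.
Bracket: h₀ sin ϕ sin δ + cos ϕ cos δ sin h₀ = 1.9542×0.69214×0.36340 + 0.72176×0.93163×0.92740 = 0.491528 + 0.623596 = 1.115124.
Q̄ = (S_0/π) × [bracket] = (1361/π) × 1.115124 = 483.09 W/m².
Ratio Q̄_A / Q̄_B = 147.05 / 483.09 = 0.3044.

Q̄_A / Q̄_B ≈ 0.304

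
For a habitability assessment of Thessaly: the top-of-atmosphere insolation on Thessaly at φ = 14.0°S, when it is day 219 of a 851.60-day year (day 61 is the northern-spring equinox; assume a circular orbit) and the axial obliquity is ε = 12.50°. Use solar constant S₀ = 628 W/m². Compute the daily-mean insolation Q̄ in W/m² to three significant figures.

Solar longitude: λ_s = 360° × (219 − 61)/851.60 = 66.792°.
sin δ = sin 12.50° × sin 66.792° = 0.19893, so δ = +11.474°.
cos H₀ = −tan(-14.0°) tan(+11.474°) = 0.0506, H₀ = 1.5202 rad.
Bracket: H₀ sin φ sin δ + cos φ cos δ sin H₀ = 1.5202×-0.24192×0.19893 + 0.97030×0.98001×0.99872 = -0.073160 + 0.949687 = 0.876527.
Q̄ = (S₀/π) × [bracket] = (628/π) × 0.876527 = 175.2 W/m².

Q̄ ≈ 175 W/m²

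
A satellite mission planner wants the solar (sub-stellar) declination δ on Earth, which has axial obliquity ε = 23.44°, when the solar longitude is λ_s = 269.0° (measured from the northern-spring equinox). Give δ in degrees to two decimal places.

sin δ = sin ε · sin λ_s = sin 23.44° × sin 269.0° = -0.397728.
δ = arcsin(-0.397728) = -23.44°.

δ = -23.44°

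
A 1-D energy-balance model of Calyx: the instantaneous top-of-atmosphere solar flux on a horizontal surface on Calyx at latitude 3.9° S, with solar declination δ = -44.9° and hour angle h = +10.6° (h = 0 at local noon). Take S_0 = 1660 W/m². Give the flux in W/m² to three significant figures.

1.23e+03 W/m²

cos θ_z = sin ϕ sin δ + cos ϕ cos δ cos h = 0.048010 + 0.694640 = 0.742650.
Flux = S_0 · cos θ_z = 1660 × 0.742650 = 1233 W/m².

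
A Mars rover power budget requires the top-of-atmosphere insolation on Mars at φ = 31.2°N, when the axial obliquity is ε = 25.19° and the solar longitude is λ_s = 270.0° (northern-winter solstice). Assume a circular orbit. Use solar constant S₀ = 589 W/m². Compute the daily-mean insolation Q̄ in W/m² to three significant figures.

Q̄ ≈ 86.1 W/m²

Solar declination: sin δ = sin ε · sin λ_s = sin 25.19° × sin 270.0° = -0.42562, so δ = -25.190°.
cos H₀ = −tan(+31.2°) tan(-25.190°) = 0.2849, H₀ = 1.2819 rad.
Bracket: H₀ sin φ sin δ + cos φ cos δ sin H₀ = 1.2819×0.51803×-0.42562 + 0.85536×0.90490×0.95857 = -0.282638 + 0.741948 = 0.459310.
Q̄ = (S₀/π) × [bracket] = (589/π) × 0.459310 = 86.11 W/m².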